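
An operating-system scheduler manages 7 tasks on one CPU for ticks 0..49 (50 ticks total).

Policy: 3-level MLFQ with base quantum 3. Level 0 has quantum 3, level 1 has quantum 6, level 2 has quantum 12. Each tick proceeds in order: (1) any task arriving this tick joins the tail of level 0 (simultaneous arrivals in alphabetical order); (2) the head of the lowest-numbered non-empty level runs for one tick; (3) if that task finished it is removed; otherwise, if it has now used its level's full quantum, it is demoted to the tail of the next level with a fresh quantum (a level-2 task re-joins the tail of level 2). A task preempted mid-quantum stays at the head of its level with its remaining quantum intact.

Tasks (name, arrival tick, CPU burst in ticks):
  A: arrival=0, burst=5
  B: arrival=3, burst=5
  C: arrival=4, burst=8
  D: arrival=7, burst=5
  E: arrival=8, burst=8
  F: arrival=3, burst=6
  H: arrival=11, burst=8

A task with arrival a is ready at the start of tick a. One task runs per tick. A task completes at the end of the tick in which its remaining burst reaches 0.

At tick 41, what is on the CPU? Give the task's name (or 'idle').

running at tick 41 = H

t=0: L0/L1/L2 = A/-/- → run A
t=1: L0/L1/L2 = A/-/- → run A
t=2: L0/L1/L2 = A/-/- → run A
t=3: L0/L1/L2 = BF/A/- → run B
t=4: L0/L1/L2 = BFC/A/- → run B
t=5: L0/L1/L2 = BFC/A/- → run B
t=6: L0/L1/L2 = FC/AB/- → run F
t=7: L0/L1/L2 = FCD/AB/- → run F
t=8: L0/L1/L2 = FCDE/AB/- → run F
t=9: L0/L1/L2 = CDE/ABF/- → run C
t=10: L0/L1/L2 = CDE/ABF/- → run C
t=11: L0/L1/L2 = CDEH/ABF/- → run C
t=12: L0/L1/L2 = DEH/ABFC/- → run D
t=13: L0/L1/L2 = DEH/ABFC/- → run D
t=14: L0/L1/L2 = DEH/ABFC/- → run D
t=15: L0/L1/L2 = EH/ABFCD/- → run E
t=16: L0/L1/L2 = EH/ABFCD/- → run E
t=17: L0/L1/L2 = EH/ABFCD/- → run E
t=18: L0/L1/L2 = H/ABFCDE/- → run H
t=19: L0/L1/L2 = H/ABFCDE/- → run H
t=20: L0/L1/L2 = H/ABFCDE/- → run H
t=21: L0/L1/L2 = -/ABFCDEH/- → run A
t=22: L0/L1/L2 = -/ABFCDEH/- → run A
t=23: L0/L1/L2 = -/BFCDEH/- → run B
t=24: L0/L1/L2 = -/BFCDEH/- → run B
t=25: L0/L1/L2 = -/FCDEH/- → run F
t=26: L0/L1/L2 = -/FCDEH/- → run F
t=27: L0/L1/L2 = -/FCDEH/- → run F
t=28: L0/L1/L2 = -/CDEH/- → run C
t=29: L0/L1/L2 = -/CDEH/- → run C
t=30: L0/L1/L2 = -/CDEH/- → run C
t=31: L0/L1/L2 = -/CDEH/- → run C
t=32: L0/L1/L2 = -/CDEH/- → run C
t=33: L0/L1/L2 = -/DEH/- → run D
t=34: L0/L1/L2 = -/DEH/- → run D
t=35: L0/L1/L2 = -/EH/- → run E
t=36: L0/L1/L2 = -/EH/- → run E
t=37: L0/L1/L2 = -/EH/- → run E
t=38: L0/L1/L2 = -/EH/- → run E
t=39: L0/L1/L2 = -/EH/- → run E
t=40: L0/L1/L2 = -/H/- → run H
t=41: L0/L1/L2 = -/H/- → run H
t=42: L0/L1/L2 = -/H/- → run H
t=43: L0/L1/L2 = -/H/- → run H
t=44: L0/L1/L2 = -/H/- → run H
t=45: (idle)
t=46: (idle)
t=47: (idle)
t=48: (idle)
t=49: (idle)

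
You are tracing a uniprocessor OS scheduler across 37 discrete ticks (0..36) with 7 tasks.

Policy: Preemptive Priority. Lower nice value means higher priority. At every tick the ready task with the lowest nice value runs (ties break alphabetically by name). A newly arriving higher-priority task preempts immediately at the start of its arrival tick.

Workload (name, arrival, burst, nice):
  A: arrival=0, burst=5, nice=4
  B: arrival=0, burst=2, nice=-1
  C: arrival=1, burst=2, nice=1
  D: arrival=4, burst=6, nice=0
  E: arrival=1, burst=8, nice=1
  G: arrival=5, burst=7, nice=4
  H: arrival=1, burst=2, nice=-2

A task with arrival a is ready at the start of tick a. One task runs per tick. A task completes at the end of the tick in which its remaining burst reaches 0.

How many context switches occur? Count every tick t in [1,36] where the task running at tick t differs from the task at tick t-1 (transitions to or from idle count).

context switches = 8

t=0: ready={A,B} → run B
t=1: ready={A,B,C,E,H} → run H
t=2: ready={A,B,C,E,H} → run H
t=3: ready={A,B,C,E} → run B
t=4: ready={A,C,D,E} → run D
t=5: ready={A,C,D,E,G} → run D
t=6: ready={A,C,D,E,G} → run D
t=7: ready={A,C,D,E,G} → run D
t=8: ready={A,C,D,E,G} → run D
t=9: ready={A,C,D,E,G} → run D
t=10: ready={A,C,E,G} → run C
t=11: ready={A,C,E,G} → run C
t=12: ready={A,E,G} → run E
t=13: ready={A,E,G} → run E
t=14: ready={A,E,G} → run E
t=15: ready={A,E,G} → run E
t=16: ready={A,E,G} → run E
t=17: ready={A,E,G} → run E
t=18: ready={A,E,G} → run E
t=19: ready={A,E,G} → run E
t=20: ready={A,G} → run A
t=21: ready={A,G} → run A
t=22: ready={A,G} → run A
t=23: ready={A,G} → run A
t=24: ready={A,G} → run A
t=25: ready={G} → run G
t=26: ready={G} → run G
t=27: ready={G} → run G
t=28: ready={G} → run G
t=29: ready={G} → run G
t=30: ready={G} → run G
t=31: ready={G} → run G
t=32: (idle)
t=33: (idle)
t=34: (idle)
t=35: (idle)
t=36: (idle)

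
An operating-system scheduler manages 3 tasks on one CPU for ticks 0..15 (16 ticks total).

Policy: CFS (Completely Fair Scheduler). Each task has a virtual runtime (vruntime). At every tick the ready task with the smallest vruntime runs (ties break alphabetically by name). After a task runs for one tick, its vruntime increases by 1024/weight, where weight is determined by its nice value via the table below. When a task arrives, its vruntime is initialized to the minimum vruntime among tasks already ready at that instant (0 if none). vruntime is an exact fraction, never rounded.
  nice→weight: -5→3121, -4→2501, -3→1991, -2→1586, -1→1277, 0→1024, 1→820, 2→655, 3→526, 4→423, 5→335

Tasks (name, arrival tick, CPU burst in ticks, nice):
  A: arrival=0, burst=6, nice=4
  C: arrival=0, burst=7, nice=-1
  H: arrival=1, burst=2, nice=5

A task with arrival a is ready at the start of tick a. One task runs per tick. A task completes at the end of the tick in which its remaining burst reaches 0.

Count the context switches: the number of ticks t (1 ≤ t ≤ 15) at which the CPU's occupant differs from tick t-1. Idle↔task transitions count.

context switches = 8

t=0: vr[A=0 C=0] → run A
t=1: vr[A=1024/423 C=0 H=0] → run C
t=2: vr[A=1024/423 C=1024/1277 H=0] → run H
t=3: vr[A=1024/423 C=1024/1277 H=1024/335] → run C
t=4: vr[A=1024/423 C=2048/1277 H=1024/335] → run C
t=5: vr[A=1024/423 C=3072/1277 H=1024/335] → run C
t=6: vr[A=1024/423 C=4096/1277 H=1024/335] → run A
t=7: vr[A=2048/423 C=4096/1277 H=1024/335] → run H
t=8: vr[A=2048/423 C=4096/1277] → run C
t=9: vr[A=2048/423 C=5120/1277] → run C
t=10: vr[A=2048/423 C=6144/1277] → run C
t=11: vr[A=2048/423] → run A
t=12: vr[A=1024/141] → run A
t=13: vr[A=4096/423] → run A
t=14: vr[A=5120/423] → run A
t=15: (idle)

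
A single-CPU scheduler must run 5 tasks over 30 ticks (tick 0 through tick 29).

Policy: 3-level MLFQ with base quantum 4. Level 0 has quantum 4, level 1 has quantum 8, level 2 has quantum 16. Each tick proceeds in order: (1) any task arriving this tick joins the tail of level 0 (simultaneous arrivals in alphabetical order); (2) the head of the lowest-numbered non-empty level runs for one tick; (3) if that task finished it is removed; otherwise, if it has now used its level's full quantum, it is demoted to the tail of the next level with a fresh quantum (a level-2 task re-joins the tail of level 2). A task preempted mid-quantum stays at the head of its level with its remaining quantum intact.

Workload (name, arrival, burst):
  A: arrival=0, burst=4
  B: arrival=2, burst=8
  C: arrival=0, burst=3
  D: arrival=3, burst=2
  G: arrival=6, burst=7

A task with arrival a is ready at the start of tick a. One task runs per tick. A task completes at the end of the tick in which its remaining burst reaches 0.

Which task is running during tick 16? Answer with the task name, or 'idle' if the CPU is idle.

t=0: L0/L1/L2 = AC/-/- → run A
t=1: L0/L1/L2 = AC/-/- → run A
t=2: L0/L1/L2 = ACB/-/- → run A
t=3: L0/L1/L2 = ACBD/-/- → run A
t=4: L0/L1/L2 = CBD/-/- → run C
t=5: L0/L1/L2 = CBD/-/- → run C
t=6: L0/L1/L2 = CBDG/-/- → run C
t=7: L0/L1/L2 = BDG/-/- → run B
t=8: L0/L1/L2 = BDG/-/- → run B
t=9: L0/L1/L2 = BDG/-/- → run B
t=10: L0/L1/L2 = BDG/-/- → run B
t=11: L0/L1/L2 = DG/B/- → run D
t=12: L0/L1/L2 = DG/B/- → run D
t=13: L0/L1/L2 = G/B/- → run G
t=14: L0/L1/L2 = G/B/- → run G
t=15: L0/L1/L2 = G/B/- → run G
t=16: L0/L1/L2 = G/B/- → run G
t=17: L0/L1/L2 = -/BG/- → run B
t=18: L0/L1/L2 = -/BG/- → run B
t=19: L0/L1/L2 = -/BG/- → run B
t=20: L0/L1/L2 = -/BG/- → run B
t=21: L0/L1/L2 = -/G/- → run G
t=22: L0/L1/L2 = -/G/- → run G
t=23: L0/L1/L2 = -/G/- → run G
t=24: (idle)
t=25: (idle)
t=26: (idle)
t=27: (idle)
t=28: (idle)
t=29: (idle)

running at tick 16 = G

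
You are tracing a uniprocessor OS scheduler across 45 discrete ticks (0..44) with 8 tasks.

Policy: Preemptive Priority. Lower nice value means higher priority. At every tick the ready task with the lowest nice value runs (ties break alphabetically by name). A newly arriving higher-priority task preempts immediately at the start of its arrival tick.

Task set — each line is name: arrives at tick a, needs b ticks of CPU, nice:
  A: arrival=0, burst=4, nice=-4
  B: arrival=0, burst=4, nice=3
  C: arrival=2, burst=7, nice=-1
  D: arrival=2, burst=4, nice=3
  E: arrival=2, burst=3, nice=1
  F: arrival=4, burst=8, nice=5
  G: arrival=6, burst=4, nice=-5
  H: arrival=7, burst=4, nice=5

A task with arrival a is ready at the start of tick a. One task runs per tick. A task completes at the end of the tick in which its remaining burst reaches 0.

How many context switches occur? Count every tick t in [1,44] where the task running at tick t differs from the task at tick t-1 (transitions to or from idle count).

t=0: ready={A,B} → run A
t=1: ready={A,B} → run A
t=2: ready={A,B,C,D,E} → run A
t=3: ready={A,B,C,D,E} → run A
t=4: ready={B,C,D,E,F} → run C
t=5: ready={B,C,D,E,F} → run C
t=6: ready={B,C,D,E,F,G} → run G
t=7: ready={B,C,D,E,F,G,H} → run G
t=8: ready={B,C,D,E,F,G,H} → run G
t=9: ready={B,C,D,E,F,G,H} → run G
t=10: ready={B,C,D,E,F,H} → run C
t=11: ready={B,C,D,E,F,H} → run C
t=12: ready={B,C,D,E,F,H} → run C
t=13: ready={B,C,D,E,F,H} → run C
t=14: ready={B,C,D,E,F,H} → run C
t=15: ready={B,D,E,F,H} → run E
t=16: ready={B,D,E,F,H} → run E
t=17: ready={B,D,E,F,H} → run E
t=18: ready={B,D,F,H} → run B
t=19: ready={B,D,F,H} → run B
t=20: ready={B,D,F,H} → run B
t=21: ready={B,D,F,H} → run B
t=22: ready={D,F,H} → run D
t=23: ready={D,F,H} → run D
t=24: ready={D,F,H} → run D
t=25: ready={D,F,H} → run D
t=26: ready={F,H} → run F
t=27: ready={F,H} → run F
t=28: ready={F,H} → run F
t=29: ready={F,H} → run F
t=30: ready={F,H} → run F
t=31: ready={F,H} → run F
t=32: ready={F,H} → run F
t=33: ready={F,H} → run F
t=34: ready={H} → run H
t=35: ready={H} → run H
t=36: ready={H} → run H
t=37: ready={H} → run H
t=38: (idle)
t=39: (idle)
t=40: (idle)
t=41: (idle)
t=42: (idle)
t=43: (idle)
t=44: (idle)

context switches = 9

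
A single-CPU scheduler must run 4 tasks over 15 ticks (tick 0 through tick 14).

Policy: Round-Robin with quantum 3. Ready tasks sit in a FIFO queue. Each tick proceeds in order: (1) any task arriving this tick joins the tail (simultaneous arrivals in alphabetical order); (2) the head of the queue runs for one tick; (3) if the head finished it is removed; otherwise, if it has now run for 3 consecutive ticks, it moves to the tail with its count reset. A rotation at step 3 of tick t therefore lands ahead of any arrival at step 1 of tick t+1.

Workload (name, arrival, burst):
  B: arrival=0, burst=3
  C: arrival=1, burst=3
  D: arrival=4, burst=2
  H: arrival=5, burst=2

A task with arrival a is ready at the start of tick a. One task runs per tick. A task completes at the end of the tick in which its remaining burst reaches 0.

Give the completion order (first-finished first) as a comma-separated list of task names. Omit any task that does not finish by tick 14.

completion order = B, C, D, H

t=0: queue=[B] q_used=0 → run B
t=1: queue=[B,C] q_used=1 → run B
t=2: queue=[B,C] q_used=2 → run B
t=3: queue=[C] q_used=0 → run C
t=4: queue=[C,D] q_used=1 → run C
t=5: queue=[C,D,H] q_used=2 → run C
t=6: queue=[D,H] q_used=0 → run D
t=7: queue=[D,H] q_used=1 → run D
t=8: queue=[H] q_used=0 → run H
t=9: queue=[H] q_used=1 → run H
t=10: (idle)
t=11: (idle)
t=12: (idle)
t=13: (idle)
t=14: (idle)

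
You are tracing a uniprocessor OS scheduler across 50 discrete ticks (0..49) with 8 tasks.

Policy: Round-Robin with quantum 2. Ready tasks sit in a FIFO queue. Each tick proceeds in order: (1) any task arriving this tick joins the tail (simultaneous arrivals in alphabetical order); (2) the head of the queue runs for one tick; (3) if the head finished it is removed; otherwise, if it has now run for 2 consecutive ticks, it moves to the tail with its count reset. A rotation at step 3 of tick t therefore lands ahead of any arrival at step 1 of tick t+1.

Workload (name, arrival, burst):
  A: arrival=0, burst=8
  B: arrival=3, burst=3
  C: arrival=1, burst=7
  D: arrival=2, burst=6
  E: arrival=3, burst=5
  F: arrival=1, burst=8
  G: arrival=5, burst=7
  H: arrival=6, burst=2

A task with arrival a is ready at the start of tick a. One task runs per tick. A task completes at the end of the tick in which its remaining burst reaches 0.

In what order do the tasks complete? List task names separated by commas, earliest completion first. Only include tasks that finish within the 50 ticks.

t=0: queue=[A] q_used=0 → run A
t=1: queue=[A,C,F] q_used=1 → run A
t=2: queue=[C,F,A,D] q_used=0 → run C
t=3: queue=[C,F,A,D,B,E] q_used=1 → run C
t=4: queue=[F,A,D,B,E,C] q_used=0 → run F
t=5: queue=[F,A,D,B,E,C,G] q_used=1 → run F
t=6: queue=[A,D,B,E,C,G,F,H] q_used=0 → run A
t=7: queue=[A,D,B,E,C,G,F,H] q_used=1 → run A
t=8: queue=[D,B,E,C,G,F,H,A] q_used=0 → run D
t=9: queue=[D,B,E,C,G,F,H,A] q_used=1 → run D
t=10: queue=[B,E,C,G,F,H,A,D] q_used=0 → run B
t=11: queue=[B,E,C,G,F,H,A,D] q_used=1 → run B
t=12: queue=[E,C,G,F,H,A,D,B] q_used=0 → run E
t=13: queue=[E,C,G,F,H,A,D,B] q_used=1 → run E
t=14: queue=[C,G,F,H,A,D,B,E] q_used=0 → run C
t=15: queue=[C,G,F,H,A,D,B,E] q_used=1 → run C
t=16: queue=[G,F,H,A,D,B,E,C] q_used=0 → run G
t=17: queue=[G,F,H,A,D,B,E,C] q_used=1 → run G
t=18: queue=[F,H,A,D,B,E,C,G] q_used=0 → run F
t=19: queue=[F,H,A,D,B,E,C,G] q_used=1 → run F
t=20: queue=[H,A,D,B,E,C,G,F] q_used=0 → run H
t=21: queue=[H,A,D,B,E,C,G,F] q_used=1 → run H
t=22: queue=[A,D,B,E,C,G,F] q_used=0 → run A
t=23: queue=[A,D,B,E,C,G,F] q_used=1 → run A
t=24: queue=[D,B,E,C,G,F,A] q_used=0 → run D
t=25: queue=[D,B,E,C,G,F,A] q_used=1 → run D
t=26: queue=[B,E,C,G,F,A,D] q_used=0 → run B
t=27: queue=[E,C,G,F,A,D] q_used=0 → run E
t=28: queue=[E,C,G,F,A,D] q_used=1 → run E
t=29: queue=[C,G,F,A,D,E] q_used=0 → run C
t=30: queue=[C,G,F,A,D,E] q_used=1 → run C
t=31: queue=[G,F,A,D,E,C] q_used=0 → run G
t=32: queue=[G,F,A,D,E,C] q_used=1 → run G
t=33: queue=[F,A,D,E,C,G] q_used=0 → run F
t=34: queue=[F,A,D,E,C,G] q_used=1 → run F
t=35: queue=[A,D,E,C,G,F] q_used=0 → run A
t=36: queue=[A,D,E,C,G,F] q_used=1 → run A
t=37: queue=[D,E,C,G,F] q_used=0 → run D
t=38: queue=[D,E,C,G,F] q_used=1 → run D
t=39: queue=[E,C,G,F] q_used=0 → run E
t=40: queue=[C,G,F] q_used=0 → run C
t=41: queue=[G,F] q_used=0 → run G
t=42: queue=[G,F] q_used=1 → run G
t=43: queue=[F,G] q_used=0 → run F
t=44: queue=[F,G] q_used=1 → run F
t=45: queue=[G] q_used=0 → run G
t=46: (idle)
t=47: (idle)
t=48: (idle)
t=49: (idle)

completion order = H, B, A, D, E, C, F, G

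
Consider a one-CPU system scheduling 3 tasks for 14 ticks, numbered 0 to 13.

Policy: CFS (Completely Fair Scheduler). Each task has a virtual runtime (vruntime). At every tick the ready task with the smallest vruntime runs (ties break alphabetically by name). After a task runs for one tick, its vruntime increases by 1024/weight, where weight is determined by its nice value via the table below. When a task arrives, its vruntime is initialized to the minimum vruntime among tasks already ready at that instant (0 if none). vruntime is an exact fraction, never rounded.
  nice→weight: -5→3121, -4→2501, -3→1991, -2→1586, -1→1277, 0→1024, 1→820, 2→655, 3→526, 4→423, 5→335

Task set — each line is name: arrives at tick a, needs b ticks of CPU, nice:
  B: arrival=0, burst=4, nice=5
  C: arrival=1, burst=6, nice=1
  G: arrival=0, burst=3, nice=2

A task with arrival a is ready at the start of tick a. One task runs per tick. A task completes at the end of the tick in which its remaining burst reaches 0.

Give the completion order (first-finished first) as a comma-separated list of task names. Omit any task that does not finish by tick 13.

completion order = G, C, B

t=0: vr[B=0 G=0] → run B
t=1: vr[B=1024/335 C=0 G=0] → run C
t=2: vr[B=1024/335 C=256/205 G=0] → run G
t=3: vr[B=1024/335 C=256/205 G=1024/655] → run C
t=4: vr[B=1024/335 C=512/205 G=1024/655] → run G
t=5: vr[B=1024/335 C=512/205 G=2048/655] → run C
t=6: vr[B=1024/335 C=768/205 G=2048/655] → run B
t=7: vr[B=2048/335 C=768/205 G=2048/655] → run G
t=8: vr[B=2048/335 C=768/205] → run C
t=9: vr[B=2048/335 C=1024/205] → run C
t=10: vr[B=2048/335 C=256/41] → run B
t=11: vr[B=3072/335 C=256/41] → run C
t=12: vr[B=3072/335] → run B
t=13: (idle)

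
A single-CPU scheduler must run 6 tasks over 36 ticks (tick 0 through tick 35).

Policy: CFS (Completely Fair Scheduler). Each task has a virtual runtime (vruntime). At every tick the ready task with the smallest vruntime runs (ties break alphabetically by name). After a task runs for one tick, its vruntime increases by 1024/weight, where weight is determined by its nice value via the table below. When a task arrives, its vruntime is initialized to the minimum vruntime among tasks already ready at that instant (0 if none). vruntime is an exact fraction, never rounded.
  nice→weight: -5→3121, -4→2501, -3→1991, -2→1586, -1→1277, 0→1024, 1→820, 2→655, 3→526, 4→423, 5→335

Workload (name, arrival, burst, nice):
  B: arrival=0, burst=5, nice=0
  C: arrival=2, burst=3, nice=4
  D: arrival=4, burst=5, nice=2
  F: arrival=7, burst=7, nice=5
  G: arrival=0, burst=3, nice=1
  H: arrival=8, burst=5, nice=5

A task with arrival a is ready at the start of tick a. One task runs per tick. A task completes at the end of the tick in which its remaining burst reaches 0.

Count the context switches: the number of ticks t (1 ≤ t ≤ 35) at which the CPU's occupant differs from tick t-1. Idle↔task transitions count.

t=0: vr[B=0 G=0] → run B
t=1: vr[B=1 G=0] → run G
t=2: vr[B=1 C=1 G=256/205] → run B
t=3: vr[B=2 C=1 G=256/205] → run C
t=4: vr[B=2 C=1447/423 D=256/205 G=256/205] → run D
t=5: vr[B=2 C=1447/423 D=15104/5371 G=256/205] → run G
t=6: vr[B=2 C=1447/423 D=15104/5371 G=512/205] → run B
t=7: vr[B=3 C=1447/423 D=15104/5371 F=512/205 G=512/205] → run F
t=8: vr[B=3 C=1447/423 D=15104/5371 F=76288/13735 G=512/205 H=512/205] → run G
t=9: vr[B=3 C=1447/423 D=15104/5371 F=76288/13735 H=512/205] → run H
t=10: vr[B=3 C=1447/423 D=15104/5371 F=76288/13735 H=76288/13735] → run D
t=11: vr[B=3 C=1447/423 D=117504/26855 F=76288/13735 H=76288/13735] → run B
t=12: vr[B=4 C=1447/423 D=117504/26855 F=76288/13735 H=76288/13735] → run C
t=13: vr[B=4 C=2471/423 D=117504/26855 F=76288/13735 H=76288/13735] → run B
t=14: vr[C=2471/423 D=117504/26855 F=76288/13735 H=76288/13735] → run D
t=15: vr[C=2471/423 D=159488/26855 F=76288/13735 H=76288/13735] → run F
t=16: vr[C=2471/423 D=159488/26855 F=118272/13735 H=76288/13735] → run H
t=17: vr[C=2471/423 D=159488/26855 F=118272/13735 H=118272/13735] → run C
t=18: vr[D=159488/26855 F=118272/13735 H=118272/13735] → run D
t=19: vr[D=201472/26855 F=118272/13735 H=118272/13735] → run D
t=20: vr[F=118272/13735 H=118272/13735] → run F
t=21: vr[F=160256/13735 H=118272/13735] → run H
t=22: vr[F=160256/13735 H=160256/13735] → run F
t=23: vr[F=40448/2747 H=160256/13735] → run H
t=24: vr[F=40448/2747 H=40448/2747] → run F
t=25: vr[F=244224/13735 H=40448/2747] → run H
t=26: vr[F=244224/13735] → run F
t=27: vr[F=286208/13735] → run F
t=28: (idle)
t=29: (idle)
t=30: (idle)
t=31: (idle)
t=32: (idle)
t=33: (idle)
t=34: (idle)
t=35: (idle)

context switches = 26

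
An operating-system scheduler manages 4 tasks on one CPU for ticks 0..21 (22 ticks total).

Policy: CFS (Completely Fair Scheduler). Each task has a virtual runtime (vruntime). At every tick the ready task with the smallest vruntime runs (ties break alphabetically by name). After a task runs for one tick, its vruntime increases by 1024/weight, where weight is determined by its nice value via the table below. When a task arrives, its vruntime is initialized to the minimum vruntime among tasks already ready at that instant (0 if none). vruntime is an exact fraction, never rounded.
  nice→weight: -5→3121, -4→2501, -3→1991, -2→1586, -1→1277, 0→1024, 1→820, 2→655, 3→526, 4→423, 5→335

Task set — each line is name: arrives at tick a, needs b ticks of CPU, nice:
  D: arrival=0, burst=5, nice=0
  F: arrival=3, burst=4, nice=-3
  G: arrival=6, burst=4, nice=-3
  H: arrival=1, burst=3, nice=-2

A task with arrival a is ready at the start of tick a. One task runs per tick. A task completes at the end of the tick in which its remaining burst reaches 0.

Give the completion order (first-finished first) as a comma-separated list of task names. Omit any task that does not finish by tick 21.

t=0: vr[D=0] → run D
t=1: vr[D=1 H=1] → run D
t=2: vr[D=2 H=1] → run H
t=3: vr[D=2 F=1305/793 H=1305/793] → run F
t=4: vr[D=2 F=3410287/1578863 H=1305/793] → run H
t=5: vr[D=2 F=3410287/1578863 H=1817/793] → run D
t=6: vr[D=3 F=3410287/1578863 G=3410287/1578863 H=1817/793] → run F
t=7: vr[D=3 F=4222319/1578863 G=3410287/1578863 H=1817/793] → run G
t=8: vr[D=3 F=4222319/1578863 G=4222319/1578863 H=1817/793] → run H
t=9: vr[D=3 F=4222319/1578863 G=4222319/1578863] → run F
t=10: vr[D=3 F=5034351/1578863 G=4222319/1578863] → run G
t=11: vr[D=3 F=5034351/1578863 G=5034351/1578863] → run D
t=12: vr[D=4 F=5034351/1578863 G=5034351/1578863] → run F
t=13: vr[D=4 G=5034351/1578863] → run G
t=14: vr[D=4 G=5846383/1578863] → run G
t=15: vr[D=4] → run D
t=16: (idle)
t=17: (idle)
t=18: (idle)
t=19: (idle)
t=20: (idle)
t=21: (idle)

completion order = H, F, G, D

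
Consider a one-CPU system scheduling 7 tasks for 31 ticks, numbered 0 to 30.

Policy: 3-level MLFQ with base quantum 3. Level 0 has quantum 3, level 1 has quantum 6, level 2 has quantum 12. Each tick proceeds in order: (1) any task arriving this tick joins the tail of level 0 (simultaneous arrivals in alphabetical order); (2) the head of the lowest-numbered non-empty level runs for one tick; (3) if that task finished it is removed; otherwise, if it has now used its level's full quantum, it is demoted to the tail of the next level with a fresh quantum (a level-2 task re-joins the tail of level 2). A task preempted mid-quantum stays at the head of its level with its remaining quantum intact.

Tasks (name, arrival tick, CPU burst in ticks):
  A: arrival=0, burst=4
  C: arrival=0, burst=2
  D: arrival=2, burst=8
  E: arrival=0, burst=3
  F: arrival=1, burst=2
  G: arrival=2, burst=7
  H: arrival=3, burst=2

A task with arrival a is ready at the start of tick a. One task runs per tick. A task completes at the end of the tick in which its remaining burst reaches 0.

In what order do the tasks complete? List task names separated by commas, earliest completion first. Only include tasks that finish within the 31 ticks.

t=0: L0/L1/L2 = ACE/-/- → run A
t=1: L0/L1/L2 = ACEF/-/- → run A
t=2: L0/L1/L2 = ACEFDG/-/- → run A
t=3: L0/L1/L2 = CEFDGH/A/- → run C
t=4: L0/L1/L2 = CEFDGH/A/- → run C
t=5: L0/L1/L2 = EFDGH/A/- → run E
t=6: L0/L1/L2 = EFDGH/A/- → run E
t=7: L0/L1/L2 = EFDGH/A/- → run E
t=8: L0/L1/L2 = FDGH/A/- → run F
t=9: L0/L1/L2 = FDGH/A/- → run F
t=10: L0/L1/L2 = DGH/A/- → run D
t=11: L0/L1/L2 = DGH/A/- → run D
t=12: L0/L1/L2 = DGH/A/- → run D
t=13: L0/L1/L2 = GH/AD/- → run G
t=14: L0/L1/L2 = GH/AD/- → run G
t=15: L0/L1/L2 = GH/AD/- → run G
t=16: L0/L1/L2 = H/ADG/- → run H
t=17: L0/L1/L2 = H/ADG/- → run H
t=18: L0/L1/L2 = -/ADG/- → run A
t=19: L0/L1/L2 = -/DG/- → run D
t=20: L0/L1/L2 = -/DG/- → run D
t=21: L0/L1/L2 = -/DG/- → run D
t=22: L0/L1/L2 = -/DG/- → run D
t=23: L0/L1/L2 = -/DG/- → run D
t=24: L0/L1/L2 = -/G/- → run G
t=25: L0/L1/L2 = -/G/- → run G
t=26: L0/L1/L2 = -/G/- → run G
t=27: L0/L1/L2 = -/G/- → run G
t=28: (idle)
t=29: (idle)
t=30: (idle)

completion order = C, E, F, H, A, D, G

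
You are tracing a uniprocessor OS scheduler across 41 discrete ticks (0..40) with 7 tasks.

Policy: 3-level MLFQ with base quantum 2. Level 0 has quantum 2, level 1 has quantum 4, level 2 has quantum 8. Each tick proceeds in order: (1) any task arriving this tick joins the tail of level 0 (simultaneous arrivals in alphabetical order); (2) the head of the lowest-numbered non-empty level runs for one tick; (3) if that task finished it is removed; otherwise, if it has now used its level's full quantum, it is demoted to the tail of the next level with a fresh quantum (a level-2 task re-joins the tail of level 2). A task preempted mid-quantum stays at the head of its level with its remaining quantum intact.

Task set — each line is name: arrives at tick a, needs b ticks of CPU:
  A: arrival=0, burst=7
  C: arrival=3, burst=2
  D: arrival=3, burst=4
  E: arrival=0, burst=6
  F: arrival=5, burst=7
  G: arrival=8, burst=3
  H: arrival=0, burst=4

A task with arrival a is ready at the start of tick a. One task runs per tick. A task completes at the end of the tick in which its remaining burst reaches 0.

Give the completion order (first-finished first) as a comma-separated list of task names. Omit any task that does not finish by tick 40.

t=0: L0/L1/L2 = AEH/-/- → run A
t=1: L0/L1/L2 = AEH/-/- → run A
t=2: L0/L1/L2 = EH/A/- → run E
t=3: L0/L1/L2 = EHCD/A/- → run E
t=4: L0/L1/L2 = HCD/AE/- → run H
t=5: L0/L1/L2 = HCDF/AE/- → run H
t=6: L0/L1/L2 = CDF/AEH/- → run C
t=7: L0/L1/L2 = CDF/AEH/- → run C
t=8: L0/L1/L2 = DFG/AEH/- → run D
t=9: L0/L1/L2 = DFG/AEH/- → run D
t=10: L0/L1/L2 = FG/AEHD/- → run F
t=11: L0/L1/L2 = FG/AEHD/- → run F
t=12: L0/L1/L2 = G/AEHDF/- → run G
t=13: L0/L1/L2 = G/AEHDF/- → run G
t=14: L0/L1/L2 = -/AEHDFG/- → run A
t=15: L0/L1/L2 = -/AEHDFG/- → run A
t=16: L0/L1/L2 = -/AEHDFG/- → run A
t=17: L0/L1/L2 = -/AEHDFG/- → run A
t=18: L0/L1/L2 = -/EHDFG/A → run E
t=19: L0/L1/L2 = -/EHDFG/A → run E
t=20: L0/L1/L2 = -/EHDFG/A → run E
t=21: L0/L1/L2 = -/EHDFG/A → run E
t=22: L0/L1/L2 = -/HDFG/A → run H
t=23: L0/L1/L2 = -/HDFG/A → run H
t=24: L0/L1/L2 = -/DFG/A → run D
t=25: L0/L1/L2 = -/DFG/A → run D
t=26: L0/L1/L2 = -/FG/A → run F
t=27: L0/L1/L2 = -/FG/A → run F
t=28: L0/L1/L2 = -/FG/A → run F
t=29: L0/L1/L2 = -/FG/A → run F
t=30: L0/L1/L2 = -/G/AF → run G
t=31: L0/L1/L2 = -/-/AF → run A
t=32: L0/L1/L2 = -/-/F → run F
t=33: (idle)
t=34: (idle)
t=35: (idle)
t=36: (idle)
t=37: (idle)
t=38: (idle)
t=39: (idle)
t=40: (idle)

completion order = C, E, H, D, G, A, F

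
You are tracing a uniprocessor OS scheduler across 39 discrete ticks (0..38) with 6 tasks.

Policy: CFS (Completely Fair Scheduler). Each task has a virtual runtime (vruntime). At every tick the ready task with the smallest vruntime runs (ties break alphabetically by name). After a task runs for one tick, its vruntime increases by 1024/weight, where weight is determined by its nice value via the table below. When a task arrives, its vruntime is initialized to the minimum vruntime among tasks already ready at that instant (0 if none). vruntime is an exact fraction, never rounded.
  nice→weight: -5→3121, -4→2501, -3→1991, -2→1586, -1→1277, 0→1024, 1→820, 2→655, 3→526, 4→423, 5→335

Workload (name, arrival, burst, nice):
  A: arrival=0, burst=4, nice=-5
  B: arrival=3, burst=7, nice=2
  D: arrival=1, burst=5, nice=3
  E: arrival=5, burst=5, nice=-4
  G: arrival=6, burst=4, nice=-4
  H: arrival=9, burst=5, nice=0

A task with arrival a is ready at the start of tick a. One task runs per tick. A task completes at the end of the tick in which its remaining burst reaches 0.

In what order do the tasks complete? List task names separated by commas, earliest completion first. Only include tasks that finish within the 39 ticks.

completion order = A, G, E, H, D, B

t=0: vr[A=0] → run A
t=1: vr[A=1024/3121 D=1024/3121] → run A
t=2: vr[A=2048/3121 D=1024/3121] → run D
t=3: vr[A=2048/3121 B=2048/3121 D=1867264/820823] → run A
t=4: vr[A=3072/3121 B=2048/3121 D=1867264/820823] → run B
t=5: vr[A=3072/3121 B=4537344/2044255 D=1867264/820823 E=3072/3121] → run A
t=6: vr[B=4537344/2044255 D=1867264/820823 E=3072/3121 G=3072/3121] → run E
t=7: vr[B=4537344/2044255 D=1867264/820823 E=10878976/7805621 G=3072/3121] → run G
t=8: vr[B=4537344/2044255 D=1867264/820823 E=10878976/7805621 G=10878976/7805621] → run E
t=9: vr[B=4537344/2044255 D=1867264/820823 E=14074880/7805621 G=10878976/7805621 H=10878976/7805621] → run G
t=10: vr[B=4537344/2044255 D=1867264/820823 E=14074880/7805621 G=14074880/7805621 H=10878976/7805621] → run H
t=11: vr[B=4537344/2044255 D=1867264/820823 E=14074880/7805621 G=14074880/7805621 H=18684597/7805621] → run E
t=12: vr[B=4537344/2044255 D=1867264/820823 E=17270784/7805621 G=14074880/7805621 H=18684597/7805621] → run G
t=13: vr[B=4537344/2044255 D=1867264/820823 E=17270784/7805621 G=17270784/7805621 H=18684597/7805621] → run E
t=14: vr[B=4537344/2044255 D=1867264/820823 E=20466688/7805621 G=17270784/7805621 H=18684597/7805621] → run G
t=15: vr[B=4537344/2044255 D=1867264/820823 E=20466688/7805621 H=18684597/7805621] → run B
t=16: vr[B=7733248/2044255 D=1867264/820823 E=20466688/7805621 H=18684597/7805621] → run D
t=17: vr[B=7733248/2044255 D=3465216/820823 E=20466688/7805621 H=18684597/7805621] → run H
t=18: vr[B=7733248/2044255 D=3465216/820823 E=20466688/7805621 H=26490218/7805621] → run E
t=19: vr[B=7733248/2044255 D=3465216/820823 H=26490218/7805621] → run H
t=20: vr[B=7733248/2044255 D=3465216/820823 H=34295839/7805621] → run B
t=21: vr[B=10929152/2044255 D=3465216/820823 H=34295839/7805621] → run D
t=22: vr[B=10929152/2044255 D=5063168/820823 H=34295839/7805621] → run H
t=23: vr[B=10929152/2044255 D=5063168/820823 H=42101460/7805621] → run B
t=24: vr[B=14125056/2044255 D=5063168/820823 H=42101460/7805621] → run H
t=25: vr[B=14125056/2044255 D=5063168/820823] → run D
t=26: vr[B=14125056/2044255 D=6661120/820823] → run B
t=27: vr[B=3464192/408851 D=6661120/820823] → run D
t=28: vr[B=3464192/408851] → run B
t=29: vr[B=20516864/2044255] → run B
t=30: (idle)
t=31: (idle)
t=32: (idle)
t=33: (idle)
t=34: (idle)
t=35: (idle)
t=36: (idle)
t=37: (idle)
t=38: (idle)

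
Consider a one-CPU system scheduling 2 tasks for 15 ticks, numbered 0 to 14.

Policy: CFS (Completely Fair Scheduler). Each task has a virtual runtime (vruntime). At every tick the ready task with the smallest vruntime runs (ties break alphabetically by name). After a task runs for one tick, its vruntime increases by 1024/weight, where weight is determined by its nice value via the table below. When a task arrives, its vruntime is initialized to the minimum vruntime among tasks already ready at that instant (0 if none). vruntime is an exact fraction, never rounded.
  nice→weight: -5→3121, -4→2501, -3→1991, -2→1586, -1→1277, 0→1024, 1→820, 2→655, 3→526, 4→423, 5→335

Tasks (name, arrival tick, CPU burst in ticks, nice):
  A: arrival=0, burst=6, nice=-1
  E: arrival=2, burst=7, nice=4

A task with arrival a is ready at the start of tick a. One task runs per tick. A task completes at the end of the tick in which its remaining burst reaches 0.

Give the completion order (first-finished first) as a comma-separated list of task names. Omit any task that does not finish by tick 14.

completion order = A, E

t=0: vr[A=0] → run A
t=1: vr[A=1024/1277] → run A
t=2: vr[A=2048/1277 E=2048/1277] → run A
t=3: vr[A=3072/1277 E=2048/1277] → run E
t=4: vr[A=3072/1277 E=2173952/540171] → run A
t=5: vr[A=4096/1277 E=2173952/540171] → run A
t=6: vr[A=5120/1277 E=2173952/540171] → run A
t=7: vr[E=2173952/540171] → run E
t=8: vr[E=3481600/540171] → run E
t=9: vr[E=1596416/180057] → run E
t=10: vr[E=6096896/540171] → run E
t=11: vr[E=7404544/540171] → run E
t=12: vr[E=2904064/180057] → run E
t=13: (idle)
t=14: (idle)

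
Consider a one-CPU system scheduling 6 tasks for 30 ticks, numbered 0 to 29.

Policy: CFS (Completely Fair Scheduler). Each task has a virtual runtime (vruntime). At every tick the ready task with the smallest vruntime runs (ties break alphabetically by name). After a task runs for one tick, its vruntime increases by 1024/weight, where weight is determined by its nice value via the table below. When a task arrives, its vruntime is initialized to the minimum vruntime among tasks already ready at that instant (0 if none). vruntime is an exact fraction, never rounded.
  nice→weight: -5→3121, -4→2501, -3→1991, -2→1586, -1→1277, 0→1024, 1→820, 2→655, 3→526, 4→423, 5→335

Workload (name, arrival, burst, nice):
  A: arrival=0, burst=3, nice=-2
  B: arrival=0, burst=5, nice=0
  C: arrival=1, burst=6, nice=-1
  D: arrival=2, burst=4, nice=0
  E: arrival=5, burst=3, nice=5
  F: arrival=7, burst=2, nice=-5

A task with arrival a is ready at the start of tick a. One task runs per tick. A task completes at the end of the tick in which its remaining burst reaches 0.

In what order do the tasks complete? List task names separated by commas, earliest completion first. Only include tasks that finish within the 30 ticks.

completion order = A, F, D, B, C, E

t=0: vr[A=0 B=0] → run A
t=1: vr[A=512/793 B=0 C=0] → run B
t=2: vr[A=512/793 B=1 C=0 D=0] → run C
t=3: vr[A=512/793 B=1 C=1024/1277 D=0] → run D
t=4: vr[A=512/793 B=1 C=1024/1277 D=1] → run A
t=5: vr[A=1024/793 B=1 C=1024/1277 D=1 E=1024/1277] → run C
t=6: vr[A=1024/793 B=1 C=2048/1277 D=1 E=1024/1277] → run E
t=7: vr[A=1024/793 B=1 C=2048/1277 D=1 E=1650688/427795 F=1] → run B
t=8: vr[A=1024/793 B=2 C=2048/1277 D=1 E=1650688/427795 F=1] → run D
t=9: vr[A=1024/793 B=2 C=2048/1277 D=2 E=1650688/427795 F=1] → run F
t=10: vr[A=1024/793 B=2 C=2048/1277 D=2 E=1650688/427795 F=4145/3121] → run A
t=11: vr[B=2 C=2048/1277 D=2 E=1650688/427795 F=4145/3121] → run F
t=12: vr[B=2 C=2048/1277 D=2 E=1650688/427795] → run C
t=13: vr[B=2 C=3072/1277 D=2 E=1650688/427795] → run B
t=14: vr[B=3 C=3072/1277 D=2 E=1650688/427795] → run D
t=15: vr[B=3 C=3072/1277 D=3 E=1650688/427795] → run C
t=16: vr[B=3 C=4096/1277 D=3 E=1650688/427795] → run B
t=17: vr[B=4 C=4096/1277 D=3 E=1650688/427795] → run D
t=18: vr[B=4 C=4096/1277 E=1650688/427795] → run C
t=19: vr[B=4 C=5120/1277 E=1650688/427795] → run E
t=20: vr[B=4 C=5120/1277 E=2958336/427795] → run B
t=21: vr[C=5120/1277 E=2958336/427795] → run C
t=22: vr[E=2958336/427795] → run E
t=23: (idle)
t=24: (idle)
t=25: (idle)
t=26: (idle)
t=27: (idle)
t=28: (idle)
t=29: (idle)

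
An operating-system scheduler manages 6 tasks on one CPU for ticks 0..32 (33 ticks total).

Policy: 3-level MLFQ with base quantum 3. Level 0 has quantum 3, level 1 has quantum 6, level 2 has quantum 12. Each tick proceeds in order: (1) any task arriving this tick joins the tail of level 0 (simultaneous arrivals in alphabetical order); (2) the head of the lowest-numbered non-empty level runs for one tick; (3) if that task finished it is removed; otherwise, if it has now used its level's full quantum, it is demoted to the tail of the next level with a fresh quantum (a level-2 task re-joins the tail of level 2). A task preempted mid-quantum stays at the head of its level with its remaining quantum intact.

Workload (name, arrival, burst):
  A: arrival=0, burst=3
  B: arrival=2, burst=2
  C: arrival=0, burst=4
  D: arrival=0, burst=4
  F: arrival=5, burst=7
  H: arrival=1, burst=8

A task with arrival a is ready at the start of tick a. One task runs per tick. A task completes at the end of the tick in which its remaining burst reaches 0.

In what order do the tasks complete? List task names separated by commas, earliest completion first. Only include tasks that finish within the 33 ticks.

t=0: L0/L1/L2 = ACD/-/- → run A
t=1: L0/L1/L2 = ACDH/-/- → run A
t=2: L0/L1/L2 = ACDHB/-/- → run A
t=3: L0/L1/L2 = CDHB/-/- → run C
t=4: L0/L1/L2 = CDHB/-/- → run C
t=5: L0/L1/L2 = CDHBF/-/- → run C
t=6: L0/L1/L2 = DHBF/C/- → run D
t=7: L0/L1/L2 = DHBF/C/- → run D
t=8: L0/L1/L2 = DHBF/C/- → run D
t=9: L0/L1/L2 = HBF/CD/- → run H
t=10: L0/L1/L2 = HBF/CD/- → run H
t=11: L0/L1/L2 = HBF/CD/- → run H
t=12: L0/L1/L2 = BF/CDH/- → run B
t=13: L0/L1/L2 = BF/CDH/- → run B
t=14: L0/L1/L2 = F/CDH/- → run F
t=15: L0/L1/L2 = F/CDH/- → run F
t=16: L0/L1/L2 = F/CDH/- → run F
t=17: L0/L1/L2 = -/CDHF/- → run C
t=18: L0/L1/L2 = -/DHF/- → run D
t=19: L0/L1/L2 = -/HF/- → run H
t=20: L0/L1/L2 = -/HF/- → run H
t=21: L0/L1/L2 = -/HF/- → run H
t=22: L0/L1/L2 = -/HF/- → run H
t=23: L0/L1/L2 = -/HF/- → run H
t=24: L0/L1/L2 = -/F/- → run F
t=25: L0/L1/L2 = -/F/- → run F
t=26: L0/L1/L2 = -/F/- → run F
t=27: L0/L1/L2 = -/F/- → run F
t=28: (idle)
t=29: (idle)
t=30: (idle)
t=31: (idle)
t=32: (idle)

completion order = A, B, C, D, H, F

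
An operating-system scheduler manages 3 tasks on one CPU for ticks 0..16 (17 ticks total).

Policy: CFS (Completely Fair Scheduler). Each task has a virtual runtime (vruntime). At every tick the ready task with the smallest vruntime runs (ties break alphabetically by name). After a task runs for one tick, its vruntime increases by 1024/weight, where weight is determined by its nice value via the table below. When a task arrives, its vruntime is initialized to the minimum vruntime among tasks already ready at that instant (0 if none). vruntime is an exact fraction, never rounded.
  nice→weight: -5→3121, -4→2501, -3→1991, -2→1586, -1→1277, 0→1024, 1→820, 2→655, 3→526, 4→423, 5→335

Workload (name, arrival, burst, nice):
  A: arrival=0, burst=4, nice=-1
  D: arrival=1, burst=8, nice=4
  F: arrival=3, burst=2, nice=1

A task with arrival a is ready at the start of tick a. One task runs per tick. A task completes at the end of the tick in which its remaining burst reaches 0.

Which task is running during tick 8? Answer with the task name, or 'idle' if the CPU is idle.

t=0: vr[A=0] → run A
t=1: vr[A=1024/1277 D=1024/1277] → run A
t=2: vr[A=2048/1277 D=1024/1277] → run D
t=3: vr[A=2048/1277 D=1740800/540171 F=2048/1277] → run A
t=4: vr[A=3072/1277 D=1740800/540171 F=2048/1277] → run F
t=5: vr[A=3072/1277 D=1740800/540171 F=746752/261785] → run A
t=6: vr[D=1740800/540171 F=746752/261785] → run F
t=7: vr[D=1740800/540171] → run D
t=8: vr[D=3048448/540171] → run D
t=9: vr[D=1452032/180057] → run D
t=10: vr[D=5663744/540171] → run D
t=11: vr[D=6971392/540171] → run D
t=12: vr[D=2759680/180057] → run D
t=13: vr[D=9586688/540171] → run D
t=14: (idle)
t=15: (idle)
t=16: (idle)

running at tick 8 = D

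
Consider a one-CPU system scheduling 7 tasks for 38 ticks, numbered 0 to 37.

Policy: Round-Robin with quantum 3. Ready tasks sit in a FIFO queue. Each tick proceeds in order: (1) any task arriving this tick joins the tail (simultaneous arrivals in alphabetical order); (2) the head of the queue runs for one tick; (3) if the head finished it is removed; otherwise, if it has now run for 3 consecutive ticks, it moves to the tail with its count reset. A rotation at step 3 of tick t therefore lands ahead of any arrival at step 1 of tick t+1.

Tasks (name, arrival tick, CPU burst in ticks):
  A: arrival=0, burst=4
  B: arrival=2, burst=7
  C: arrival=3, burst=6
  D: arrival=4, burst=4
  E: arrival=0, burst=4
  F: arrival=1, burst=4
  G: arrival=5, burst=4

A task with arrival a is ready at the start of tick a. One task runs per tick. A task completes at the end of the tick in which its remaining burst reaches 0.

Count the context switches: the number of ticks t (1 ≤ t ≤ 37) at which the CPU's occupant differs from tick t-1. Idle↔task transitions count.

context switches = 15

t=0: queue=[A,E] q_used=0 → run A
t=1: queue=[A,E,F] q_used=1 → run A
t=2: queue=[A,E,F,B] q_used=2 → run A
t=3: queue=[E,F,B,A,C] q_used=0 → run E
t=4: queue=[E,F,B,A,C,D] q_used=1 → run E
t=5: queue=[E,F,B,A,C,D,G] q_used=2 → run E
t=6: queue=[F,B,A,C,D,G,E] q_used=0 → run F
t=7: queue=[F,B,A,C,D,G,E] q_used=1 → run F
t=8: queue=[F,B,A,C,D,G,E] q_used=2 → run F
t=9: queue=[B,A,C,D,G,E,F] q_used=0 → run B
t=10: queue=[B,A,C,D,G,E,F] q_used=1 → run B
t=11: queue=[B,A,C,D,G,E,F] q_used=2 → run B
t=12: queue=[A,C,D,G,E,F,B] q_used=0 → run A
t=13: queue=[C,D,G,E,F,B] q_used=0 → run C
t=14: queue=[C,D,G,E,F,B] q_used=1 → run C
t=15: queue=[C,D,G,E,F,B] q_used=2 → run C
t=16: queue=[D,G,E,F,B,C] q_used=0 → run D
t=17: queue=[D,G,E,F,B,C] q_used=1 → run D
t=18: queue=[D,G,E,F,B,C] q_used=2 → run D
t=19: queue=[G,E,F,B,C,D] q_used=0 → run G
t=20: queue=[G,E,F,B,C,D] q_used=1 → run G
t=21: queue=[G,E,F,B,C,D] q_used=2 → run G
t=22: queue=[E,F,B,C,D,G] q_used=0 → run E
t=23: queue=[F,B,C,D,G] q_used=0 → run F
t=24: queue=[B,C,D,G] q_used=0 → run B
t=25: queue=[B,C,D,G] q_used=1 → run B
t=26: queue=[B,C,D,G] q_used=2 → run B
t=27: queue=[C,D,G,B] q_used=0 → run C
t=28: queue=[C,D,G,B] q_used=1 → run C
t=29: queue=[C,D,G,B] q_used=2 → run C
t=30: queue=[D,G,B] q_used=0 → run D
t=31: queue=[G,B] q_used=0 → run G
t=32: queue=[B] q_used=0 → run B
t=33: (idle)
t=34: (idle)
t=35: (idle)
t=36: (idle)
t=37: (idle)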